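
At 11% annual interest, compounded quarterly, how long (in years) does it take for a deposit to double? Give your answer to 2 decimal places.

6.39 years

(1 + 0.0275)^(4t) = 2.
4t = ln 2 / ln(1 + 0.0275) ≈ 0.69315/0.0271287 ≈ 25.5504.
t ≈ 6.3876.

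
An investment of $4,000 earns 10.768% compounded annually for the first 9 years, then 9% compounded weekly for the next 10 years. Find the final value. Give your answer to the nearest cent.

$24,678.34

Phase 1: 4,000·(1 + 0.10768)^9 ≈ 10,041.2740.
Phase 2: 10,041.2740·(1 + 0.09/52)^520 ≈ 24,678.3429.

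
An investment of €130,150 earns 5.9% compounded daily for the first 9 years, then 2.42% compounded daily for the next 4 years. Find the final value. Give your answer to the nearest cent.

After 9 years at 5.9%: 130,150 × 1.70055911503 ≈ 221,327.7688.
Then 4 years at 2.42%: 221,327.7688 × 1.1016364886 ≈ 243,822.7461.

€243,822.75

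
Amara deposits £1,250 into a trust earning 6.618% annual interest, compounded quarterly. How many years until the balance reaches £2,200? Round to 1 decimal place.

We need (1 + 0.016545)^(4t) = 1.76, so 4t = ln 1.76 / ln 1.016545 ≈ 34.4501.
t ≈ 34.4501/4 = 8.6125 years.

8.6 years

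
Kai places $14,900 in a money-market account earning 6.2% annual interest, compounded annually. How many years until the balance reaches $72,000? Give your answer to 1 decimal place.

We need (1 + 0.062)^t = 4.8322, so t = ln 4.8322 / ln 1.062 ≈ 26.1879.

26.2 years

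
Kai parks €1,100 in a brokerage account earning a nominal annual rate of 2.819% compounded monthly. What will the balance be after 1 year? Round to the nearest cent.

Periodic rate = 2.819%/12 = 0.00234917; periods = 12·1 = 12.
A = 1,100·(1 + 0.02819/12)^12 ≈ 1,100·1.028557094 ≈ 1,131.4128.

€1,131.41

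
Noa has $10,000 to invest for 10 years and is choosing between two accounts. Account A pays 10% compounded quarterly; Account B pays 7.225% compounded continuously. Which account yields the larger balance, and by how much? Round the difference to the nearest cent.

Account A growth factor: (1 + 0.025)^40 ≈ 2.6850638384; balance ≈ 26,850.6384.
Account B growth factor: e^(0.07225·10) = e^0.7225 ≈ 2.0595757191; balance ≈ 20,595.7572.
Account A is larger by 6,254.8812.

Account A, by $6,254.88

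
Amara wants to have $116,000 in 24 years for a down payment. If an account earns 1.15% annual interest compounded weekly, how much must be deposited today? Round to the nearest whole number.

$88,025

Periodic rate = 1.15%/52 = 0.000221154; 1248 periods.
P = 116,000/(1 + 0.0115/52)^1248 ≈ 116,000/1.31780765087 ≈ 88,024.9860.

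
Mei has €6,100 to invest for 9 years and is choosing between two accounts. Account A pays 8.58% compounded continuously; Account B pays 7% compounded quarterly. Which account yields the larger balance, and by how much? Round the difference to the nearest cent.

Account A growth factor: e^(0.0858·9) = e^0.7722 ≈ 2.16452297; balance ≈ 13,203.5901.
Account B growth factor: (1 + 0.0175)^36 ≈ 1.867407266; balance ≈ 11,391.1843.
Account A is larger by 1,812.4058.

Account A, by €1,812.41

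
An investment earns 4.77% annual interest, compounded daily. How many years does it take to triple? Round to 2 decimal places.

(1 + 0.000130685)^(365t) = 3.
365t = ln 3 / ln(1 + 0.000130685) ≈ 1.0986/0.000130676 ≈ 8407.1213.
t ≈ 23.0332.

23.03 years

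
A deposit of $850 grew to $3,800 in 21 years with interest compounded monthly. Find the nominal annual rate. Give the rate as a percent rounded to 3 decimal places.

7.152%

(1 + r/12)^252 = 3,800/850 = 4.47059.
1 + r/12 = 4.47059^(1/252) ≈ 1.00596, so r/12 ≈ 0.00596023.
r ≈ 12·0.00596023 = 7.15228%.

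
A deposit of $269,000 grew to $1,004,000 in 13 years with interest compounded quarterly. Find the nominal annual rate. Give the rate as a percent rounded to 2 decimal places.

The 52-period growth factor is 1,004,000/269,000 = 3.73234.
r/4 = 3.73234^(1/52) − 1 ≈ 0.0256511, so r ≈ 4·0.0256511 = 10.26043%.

10.26%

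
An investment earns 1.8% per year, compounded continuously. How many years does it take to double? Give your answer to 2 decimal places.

e^(0.018t) = 2, so 0.018t = ln 2 ≈ 0.69315.
t ≈ 0.69315/0.018 ≈ 38.5082.

38.51 years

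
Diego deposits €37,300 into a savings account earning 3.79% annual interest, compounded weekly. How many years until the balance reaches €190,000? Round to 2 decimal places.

(1 + 0.000728846)^(52t) = 190,000/37,300 = 5.0938.
52t·ln(1 + 0.000728846) = ln(5.0938); 52t = 1.628/0.000728581 ≈ 2234.5236.
t ≈ 42.9716 years.

42.97 years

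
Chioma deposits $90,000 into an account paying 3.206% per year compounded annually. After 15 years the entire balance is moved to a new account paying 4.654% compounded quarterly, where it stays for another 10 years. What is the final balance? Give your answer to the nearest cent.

Phase 1: 90,000·(1 + 0.03206)^15 ≈ 144,482.9842.
Phase 2: 144,482.9842·(1 + 0.011635)^40 ≈ 229,493.5900.

$229,493.59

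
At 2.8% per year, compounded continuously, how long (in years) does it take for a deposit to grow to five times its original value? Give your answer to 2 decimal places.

57.48 years

e^(0.028t) = 5, so 0.028t = ln 5 ≈ 1.6094.
t ≈ 1.6094/0.028 ≈ 57.4799.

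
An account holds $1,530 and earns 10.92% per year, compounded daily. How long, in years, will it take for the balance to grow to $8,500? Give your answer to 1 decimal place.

15.7 years

We need (1 + 0.000299178)^(365t) = 5.5556, so 365t = ln 5.5556 / ln 1.000299 ≈ 5732.5554.
t ≈ 5732.5554/365 = 15.7056 years.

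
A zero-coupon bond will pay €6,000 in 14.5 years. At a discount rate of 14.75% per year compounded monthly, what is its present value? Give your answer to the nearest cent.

€716.09

Periodic rate = 14.75%/12 = 0.0122917; 174 periods.
P = 6,000/(1 + 0.1475/12)^174 ≈ 6,000/8.378863852 ≈ 716.0875.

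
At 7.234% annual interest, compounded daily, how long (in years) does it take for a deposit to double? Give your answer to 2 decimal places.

9.58 years

(1 + 0.000198192)^(365t) = 2.
365t = ln 2 / ln(1 + 0.000198192) ≈ 0.69315/0.000198172 ≈ 3497.7024.
t ≈ 9.5827.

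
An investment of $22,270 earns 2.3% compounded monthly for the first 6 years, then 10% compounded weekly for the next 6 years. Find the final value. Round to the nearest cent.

$46,550.24

Phase 1: 22,270·(1 + 0.023/12)^72 ≈ 25,562.0390.
Phase 2: 25,562.0390·(1 + 0.1/52)^312 ≈ 46,550.2426.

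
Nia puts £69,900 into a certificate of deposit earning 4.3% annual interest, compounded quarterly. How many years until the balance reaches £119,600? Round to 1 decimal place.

(1 + 0.01075)^(4t) = 119,600/69,900 = 1.711.
4t·ln(1 + 0.01075) = ln(1.711); 4t = 0.53709/0.0106926 ≈ 50.2297.
t ≈ 12.5574 years.

12.6 years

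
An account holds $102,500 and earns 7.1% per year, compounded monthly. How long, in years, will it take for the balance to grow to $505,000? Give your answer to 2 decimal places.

22.53 years

We need (1 + 0.00591667)^(12t) = 4.9268, so 12t = ln 4.9268 / ln 1.005917 ≈ 270.3226.
t ≈ 270.3226/12 = 22.5269 years.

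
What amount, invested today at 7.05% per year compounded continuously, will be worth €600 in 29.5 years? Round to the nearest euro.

€75

P = A·e^(−rt) = 600·e^(−2.07975).
e^(−2.07975) ≈ 0.124961449, so P ≈ 74.9769.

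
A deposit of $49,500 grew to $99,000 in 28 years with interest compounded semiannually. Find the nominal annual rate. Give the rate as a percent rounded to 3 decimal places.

2.491%

(1 + r/2)^56 = 99,000/49,500 = 2.
1 + r/2 = 2^(1/56) ≈ 1.012455, so r/2 ≈ 0.0124545.
r ≈ 2·0.0124545 = 2.49091%.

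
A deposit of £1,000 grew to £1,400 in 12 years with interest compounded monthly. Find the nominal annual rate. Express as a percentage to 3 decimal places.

2.807%

(1 + r/12)^144 = 1,400/1,000 = 1.4.
1 + r/12 = 1.4^(1/144) ≈ 1.002339, so r/12 ≈ 0.00233934.
r ≈ 12·0.00233934 = 2.80721%.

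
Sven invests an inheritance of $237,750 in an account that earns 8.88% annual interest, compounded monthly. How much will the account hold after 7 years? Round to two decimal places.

$441,655.90

Growth factor = (1 + 0.0074)^84 ≈ 1.85764835713.
A ≈ 237,750 × 1.85764835713 ≈ 441,655.8969.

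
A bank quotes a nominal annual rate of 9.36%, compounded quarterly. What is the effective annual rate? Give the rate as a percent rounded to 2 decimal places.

9.69%

EAR = (1 + 9.36%/4)^4 − 1 = (1 + 0.0234)^4 − 1.
(1 + 0.0234)^4 ≈ 1.096937, so EAR ≈ 9.69369%.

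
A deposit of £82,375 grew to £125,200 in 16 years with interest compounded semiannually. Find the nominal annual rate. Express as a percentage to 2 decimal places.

2.63%

(1 + r/2)^32 = 125,200/82,375 = 1.51988.
1 + r/2 = 1.51988^(1/32) ≈ 1.013168, so r/2 ≈ 0.0131681.
r ≈ 2·0.0131681 = 2.63363%.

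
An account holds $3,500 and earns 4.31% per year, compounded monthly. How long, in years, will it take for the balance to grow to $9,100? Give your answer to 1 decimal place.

We need (1 + 0.00359167)^(12t) = 2.6, so 12t = ln 2.6 / ln 1.003592 ≈ 266.5131.
t ≈ 266.5131/12 = 22.2094 years.

22.2 years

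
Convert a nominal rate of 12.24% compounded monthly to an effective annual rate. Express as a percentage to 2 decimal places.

12.95%

One year is 12 periods at 0.0102 each: (1 + 0.0102)^12 ≈ 1.129506.
EAR = 1.129506 − 1 ≈ 12.95056%.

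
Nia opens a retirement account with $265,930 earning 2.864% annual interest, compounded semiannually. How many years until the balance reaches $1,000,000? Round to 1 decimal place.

46.6 years

(1 + 0.01432)^(2t) = 1,000,000/265,930 = 3.7604.
2t·ln(1 + 0.01432) = ln(3.7604); 2t = 1.3245/0.0142184 ≈ 93.1553.
t ≈ 46.5776 years.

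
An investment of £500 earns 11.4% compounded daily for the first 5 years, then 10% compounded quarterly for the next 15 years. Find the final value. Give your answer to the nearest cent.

£3,889.66

After 5 years at 11.4%: 500 × 1.768109691 ≈ 884.0548.
Then 15 years at 10%: 884.0548 × 4.399789749 ≈ 3,889.6554.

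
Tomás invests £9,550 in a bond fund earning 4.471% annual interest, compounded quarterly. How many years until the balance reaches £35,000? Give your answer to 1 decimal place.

29.2 years

(1 + 0.0111775)^(4t) = 35,000/9,550 = 3.6649.
4t·ln(1 + 0.0111775) = ln(3.6649); 4t = 1.2988/0.0111155 ≈ 116.8465.
t ≈ 29.2116 years.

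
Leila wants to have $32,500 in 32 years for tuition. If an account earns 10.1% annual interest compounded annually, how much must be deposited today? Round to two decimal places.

$1,495.17

Annual rate = 10.1% = 0.101; 32 periods.
P = 32,500/(1 + 0.101)^32 ≈ 32,500/21.736729811 ≈ 1,495.1651.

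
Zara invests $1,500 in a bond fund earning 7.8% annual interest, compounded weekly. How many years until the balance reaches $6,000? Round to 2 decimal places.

We need (1 + 0.0015)^(52t) = 4, so 52t = ln 4 / ln 1.0015 ≈ 924.8892.
t ≈ 924.8892/52 = 17.7863 years.

17.79 years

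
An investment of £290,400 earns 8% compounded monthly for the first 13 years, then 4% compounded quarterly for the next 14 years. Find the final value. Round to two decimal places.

£1,429,423.47

After 13 years at 8%: 290,400 × 2.819469267187 ≈ 818,773.8752.
Then 14 years at 4%: 818,773.8752 × 1.745809819207 ≈ 1,429,423.4710.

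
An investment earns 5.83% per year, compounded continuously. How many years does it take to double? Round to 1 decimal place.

e^(0.0583t) = 2, so 0.0583t = ln 2 ≈ 0.69315.
t ≈ 0.69315/0.0583 ≈ 11.8893.

11.9 years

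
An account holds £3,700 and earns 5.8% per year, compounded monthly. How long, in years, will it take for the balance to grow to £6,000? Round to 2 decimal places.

We need (1 + 0.00483333)^(12t) = 1.6216, so 12t = ln 1.6216 / ln 1.004833 ≈ 100.2608.
t ≈ 100.2608/12 = 8.3551 years.

8.36 years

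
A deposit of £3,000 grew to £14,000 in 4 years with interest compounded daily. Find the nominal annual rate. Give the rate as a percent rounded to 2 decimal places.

(1 + r/365)^1460 = 14,000/3,000 = 4.66667.
1 + r/365 = 4.66667^(1/1460) ≈ 1.001056, so r/365 ≈ 0.00105566.
r ≈ 365·0.00105566 = 38.53145%.

38.53%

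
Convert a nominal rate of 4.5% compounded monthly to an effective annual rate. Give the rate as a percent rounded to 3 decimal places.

4.594%

EAR = (1 + 4.5%/12)^12 − 1 = (1 + 0.00375)^12 − 1.
(1 + 0.00375)^12 ≈ 1.04594, so EAR ≈ 4.59398%.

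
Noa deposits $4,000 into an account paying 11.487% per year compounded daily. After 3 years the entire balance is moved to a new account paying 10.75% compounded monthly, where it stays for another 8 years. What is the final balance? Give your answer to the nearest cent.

$13,290.12

Phase 1: 4,000·(1 + 0.11487/365)^1095 ≈ 5,645.4513.
Phase 2: 5,645.4513·(1 + 0.1075/12)^96 ≈ 13,290.1202.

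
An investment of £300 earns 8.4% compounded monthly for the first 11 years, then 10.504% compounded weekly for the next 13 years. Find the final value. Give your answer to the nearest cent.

£2,947.48

After 11 years at 8.4%: 300 × 2.511250944 ≈ 753.3753.
Then 13 years at 10.504%: 753.3753 × 3.91236746 ≈ 2,947.4809.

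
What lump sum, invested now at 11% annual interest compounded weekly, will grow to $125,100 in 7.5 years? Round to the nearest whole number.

Growth factor = (1 + 0.11/52)^390 ≈ 2.27989327459.
P = 125,100/2.27989327459 ≈ 54,870.9895.

$54,871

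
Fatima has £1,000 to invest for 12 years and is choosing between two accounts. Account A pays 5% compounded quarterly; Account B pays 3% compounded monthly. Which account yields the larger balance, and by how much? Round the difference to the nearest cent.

Account A, by £382.67

A: (1 + 0.0125)^48 ≈ 1.815354853, so 1,000 × 1.815354853 ≈ 1,815.3549.
B: (1 + 0.0025)^144 ≈ 1.432685634, so 1,000 × 1.432685634 ≈ 1,432.6856.
Difference ≈ 382.6692 in favor of A.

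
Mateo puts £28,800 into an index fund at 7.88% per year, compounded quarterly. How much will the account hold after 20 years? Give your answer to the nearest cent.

Growth factor = (1 + 0.0197)^80 ≈ 4.76204553912.
A ≈ 28,800 × 4.76204553912 ≈ 137,146.9115.

£137,146.91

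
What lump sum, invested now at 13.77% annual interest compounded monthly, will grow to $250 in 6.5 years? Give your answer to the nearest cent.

$102.67

Growth factor = (1 + 0.011475)^78 ≈ 2.43501667.
P = 250/2.43501667 ≈ 102.6687.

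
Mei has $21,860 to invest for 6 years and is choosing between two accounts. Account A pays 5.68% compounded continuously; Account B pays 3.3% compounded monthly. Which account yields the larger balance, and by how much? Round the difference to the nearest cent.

Account A, by $4,097.46

Account A growth factor: e^(0.0568·6) = e^0.3408 ≈ 1.4060719983; balance ≈ 30,736.7339.
Account B growth factor: (1 + 0.00275)^72 ≈ 1.2186311835; balance ≈ 26,639.2777.
Account A is larger by 4,097.4562.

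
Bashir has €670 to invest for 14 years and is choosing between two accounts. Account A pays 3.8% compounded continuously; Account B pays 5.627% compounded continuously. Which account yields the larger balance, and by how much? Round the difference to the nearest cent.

Account B, by €332.44

A: e^(0.038·14) = e^0.532 ≈ 1.702333573, so 670 × 1.702333573 ≈ 1,140.5635.
B: e^(0.05627·14) = e^0.78778 ≈ 2.198510312, so 670 × 2.198510312 ≈ 1,473.0019.
Difference ≈ 332.4384 in favor of B.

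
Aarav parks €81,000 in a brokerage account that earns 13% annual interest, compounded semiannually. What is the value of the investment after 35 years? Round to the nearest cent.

Periodic rate = 13%/2 = 0.065; periods = 2·35 = 70.
A = 81,000·(1 + 0.065)^70 ≈ 81,000·82.12446327319 ≈ 6,652,081.5251.

€6,652,081.53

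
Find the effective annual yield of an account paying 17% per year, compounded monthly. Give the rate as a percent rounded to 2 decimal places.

EAR = (1 + 17%/12)^12 − 1 = (1 + 0.0141667)^12 − 1.
(1 + 0.0141667)^12 ≈ 1.183892, so EAR ≈ 18.38917%.

18.39%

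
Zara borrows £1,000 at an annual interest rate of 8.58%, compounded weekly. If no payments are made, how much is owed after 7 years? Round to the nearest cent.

Growth factor = (1 + 0.00165)^364 ≈ 1.822310223.
A ≈ 1,000 × 1.822310223 ≈ 1,822.3102.

£1,822.31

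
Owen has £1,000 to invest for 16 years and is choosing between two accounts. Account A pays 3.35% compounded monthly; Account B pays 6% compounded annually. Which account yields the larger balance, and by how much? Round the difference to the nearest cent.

Account B, by £832.47

A: (1 + 0.0335/12)^192 ≈ 1.707880662, so 1,000 × 1.707880662 ≈ 1,707.8807.
B: (1 + 0.06)^16 ≈ 2.540351685, so 1,000 × 2.540351685 ≈ 2,540.3517.
Difference ≈ 832.4710 in favor of B.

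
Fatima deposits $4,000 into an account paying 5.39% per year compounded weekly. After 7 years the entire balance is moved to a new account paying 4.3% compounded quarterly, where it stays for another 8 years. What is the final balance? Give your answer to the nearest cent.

Phase 1: 4,000·(1 + 0.0539/52)^364 ≈ 5,832.2272.
Phase 2: 5,832.2272·(1 + 0.01075)^32 ≈ 8,211.7257.

$8,211.73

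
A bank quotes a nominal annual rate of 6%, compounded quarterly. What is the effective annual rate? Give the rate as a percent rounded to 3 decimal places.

6.136%

One year is 4 periods at 0.015 each: (1 + 0.015)^4 ≈ 1.061364.
EAR = 1.061364 − 1 ≈ 6.13636%.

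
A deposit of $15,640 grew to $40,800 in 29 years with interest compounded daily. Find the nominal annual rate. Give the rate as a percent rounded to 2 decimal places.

The 10585-period growth factor is 40,800/15,640 = 2.6087.
r/365 = 2.6087^(1/10585) − 1 ≈ 0.0000905899, so r ≈ 365·0.0000905899 = 3.30653%.

3.31%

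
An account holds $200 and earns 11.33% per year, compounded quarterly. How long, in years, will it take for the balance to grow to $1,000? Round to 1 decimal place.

We need (1 + 0.028325)^(4t) = 5, so 4t = ln 5 / ln 1.028325 ≈ 57.6214.
t ≈ 57.6214/4 = 14.4053 years.

14.4 years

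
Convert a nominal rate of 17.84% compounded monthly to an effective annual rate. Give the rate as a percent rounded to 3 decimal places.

19.373%

EAR = (1 + 17.84%/12)^12 − 1 = (1 + 0.0148667)^12 − 1.
(1 + 0.0148667)^12 ≈ 1.193735, so EAR ≈ 19.37348%.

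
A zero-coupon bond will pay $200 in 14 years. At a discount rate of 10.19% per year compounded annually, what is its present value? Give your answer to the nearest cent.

$51.41

Annual rate = 10.19% = 0.1019; 14 periods.
P = 200/(1 + 0.1019)^14 ≈ 200/3.89036691 ≈ 51.4090.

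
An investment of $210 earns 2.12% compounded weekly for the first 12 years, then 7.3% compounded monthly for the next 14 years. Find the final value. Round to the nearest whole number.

$750

After 12 years at 2.12%: 210 × 1.28962071 ≈ 270.8204.
Then 14 years at 7.3%: 270.8204 × 2.77015691 ≈ 750.2149.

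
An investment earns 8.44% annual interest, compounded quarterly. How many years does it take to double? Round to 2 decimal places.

(1 + 0.0211)^(4t) = 2.
4t = ln 2 / ln(1 + 0.0211) ≈ 0.69315/0.0208805 ≈ 33.1959.
t ≈ 8.2990.

8.30 years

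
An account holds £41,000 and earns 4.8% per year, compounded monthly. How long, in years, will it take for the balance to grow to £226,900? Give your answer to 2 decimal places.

We need (1 + 0.004)^(12t) = 5.5341, so 12t = ln 5.5341 / ln 1.004 ≈ 428.5892.
t ≈ 428.5892/12 = 35.7158 years.

35.72 years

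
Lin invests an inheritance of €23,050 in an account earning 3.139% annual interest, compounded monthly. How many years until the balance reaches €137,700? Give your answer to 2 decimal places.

We need (1 + 0.00261583)^(12t) = 5.974, so 12t = ln 5.974 / ln 1.002616 ≈ 684.1982.
t ≈ 684.1982/12 = 57.0165 years.

57.02 years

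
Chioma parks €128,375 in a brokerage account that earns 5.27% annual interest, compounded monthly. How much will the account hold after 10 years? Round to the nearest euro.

€217,196

Growth factor = (1 + 0.0527/12)^120 ≈ 1.69188987395.
A ≈ 128,375 × 1.69188987395 ≈ 217,196.3626.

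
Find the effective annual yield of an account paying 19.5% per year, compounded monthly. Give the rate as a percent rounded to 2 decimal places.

21.34%

One year is 12 periods at 0.01625 each: (1 + 0.01625)^12 ≈ 1.213408.
EAR = 1.213408 − 1 ≈ 21.34076%.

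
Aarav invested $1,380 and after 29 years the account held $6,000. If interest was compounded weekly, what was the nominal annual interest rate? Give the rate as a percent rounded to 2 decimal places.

The 1508-period growth factor is 6,000/1,380 = 4.34783.
r/52 = 4.34783^(1/1508) − 1 ≈ 0.000975061, so r ≈ 52·0.000975061 = 5.07032%.

5.07%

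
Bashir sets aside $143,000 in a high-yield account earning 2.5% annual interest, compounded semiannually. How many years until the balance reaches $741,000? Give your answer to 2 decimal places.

(1 + 0.0125)^(2t) = 741,000/143,000 = 5.1818.
2t·ln(1 + 0.0125) = ln(5.1818); 2t = 1.6452/0.0124225 ≈ 132.4334.
t ≈ 66.2167 years.

66.22 years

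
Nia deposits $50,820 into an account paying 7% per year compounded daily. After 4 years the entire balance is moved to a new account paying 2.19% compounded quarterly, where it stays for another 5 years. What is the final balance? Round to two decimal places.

$74,998.23

Phase 1: 50,820·(1 + 0.07/365)^1460 ≈ 67,239.6519.
Phase 2: 67,239.6519·(1 + 0.005475)^20 ≈ 74,998.2264.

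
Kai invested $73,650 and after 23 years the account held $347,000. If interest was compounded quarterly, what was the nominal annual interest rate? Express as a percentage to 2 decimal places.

6.80%

(1 + r/4)^92 = 347,000/73,650 = 4.71147.
1 + r/4 = 4.71147^(1/92) ≈ 1.016991, so r/4 ≈ 0.0169906.
r ≈ 4·0.0169906 = 6.79622%.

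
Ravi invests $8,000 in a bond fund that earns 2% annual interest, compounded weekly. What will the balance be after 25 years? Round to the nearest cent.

$13,188.50

Growth factor = (1 + 0.02/52)^1300 ≈ 1.6485627881.
A ≈ 8,000 × 1.6485627881 ≈ 13,188.5023.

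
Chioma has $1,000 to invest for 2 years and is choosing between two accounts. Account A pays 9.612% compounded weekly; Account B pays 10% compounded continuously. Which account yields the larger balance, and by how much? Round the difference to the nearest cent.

A: (1 + 0.09612/52)^104 ≈ 1.211746303, so 1,000 × 1.211746303 ≈ 1,211.7463.
B: e^(0.1·2) = e^0.2 ≈ 1.221402758, so 1,000 × 1.221402758 ≈ 1,221.4028.
Difference ≈ 9.6565 in favor of B.

Account B, by $9.66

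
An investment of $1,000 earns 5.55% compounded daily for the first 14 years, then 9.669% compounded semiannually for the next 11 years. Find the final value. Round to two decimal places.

After 14 years at 5.55%: 1,000 × 2.174809192 ≈ 2,174.8092.
Then 11 years at 9.669%: 2,174.8092 × 2.825485093 ≈ 6,144.8910.

$6,144.89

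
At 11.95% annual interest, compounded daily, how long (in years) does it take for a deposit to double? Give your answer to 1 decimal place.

(1 + 0.000327397)^(365t) = 2.
365t = ln 2 / ln(1 + 0.000327397) ≈ 0.69315/0.000327344 ≈ 2117.4907.
t ≈ 5.8013.

5.8 years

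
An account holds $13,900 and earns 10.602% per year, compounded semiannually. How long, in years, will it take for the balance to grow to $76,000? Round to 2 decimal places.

(1 + 0.05301)^(2t) = 76,000/13,900 = 5.4676.
2t·ln(1 + 0.05301) = ln(5.4676); 2t = 1.6988/0.0516527 ≈ 32.8897.
t ≈ 16.4449 years.

16.44 years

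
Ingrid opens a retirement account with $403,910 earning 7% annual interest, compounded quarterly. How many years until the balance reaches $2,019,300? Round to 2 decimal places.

We need (1 + 0.0175)^(4t) = 4.9994, so 4t = ln 4.9994 / ln 1.0175 ≈ 92.7631.
t ≈ 92.7631/4 = 23.1908 years.

23.19 years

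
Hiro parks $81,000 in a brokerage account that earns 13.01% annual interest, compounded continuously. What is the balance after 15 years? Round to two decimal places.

$570,178.32

A = P·e^(rt) = 81,000·e^(0.1301·15) = 81,000·e^1.9515.
e^1.9515 ≈ 7.03923852319, so A ≈ 570,178.3204.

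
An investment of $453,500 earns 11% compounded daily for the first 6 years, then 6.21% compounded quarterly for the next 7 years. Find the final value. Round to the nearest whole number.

$1,350,535

After 6 years at 11%: 453,500 × 1.934599963543 ≈ 877,341.0835.
Then 7 years at 6.21%: 877,341.0835 × 1.539349868835 ≈ 1,350,534.8818.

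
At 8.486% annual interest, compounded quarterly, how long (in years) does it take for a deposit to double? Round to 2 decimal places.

(1 + 0.021215)^(4t) = 2.
4t = ln 2 / ln(1 + 0.021215) ≈ 0.69315/0.0209931 ≈ 33.0179.
t ≈ 8.2545.

8.25 years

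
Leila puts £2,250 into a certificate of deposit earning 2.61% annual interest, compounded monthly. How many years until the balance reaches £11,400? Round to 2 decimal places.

62.24 years

We need (1 + 0.002175)^(12t) = 5.0667, so 12t = ln 5.0667 / ln 1.002175 ≈ 746.8723.
t ≈ 746.8723/12 = 62.2394 years.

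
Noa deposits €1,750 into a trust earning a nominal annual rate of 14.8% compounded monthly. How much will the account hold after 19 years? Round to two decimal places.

€28,628.89

Growth factor = (1 + 0.148/12)^228 ≈ 16.359366471.
A ≈ 1,750 × 16.359366471 ≈ 28,628.8913.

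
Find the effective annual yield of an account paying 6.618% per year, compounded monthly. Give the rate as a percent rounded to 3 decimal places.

6.822%

EAR = (1 + 6.618%/12)^12 − 1 = (1 + 0.005515)^12 − 1.
(1 + 0.005515)^12 ≈ 1.068225, so EAR ≈ 6.82248%.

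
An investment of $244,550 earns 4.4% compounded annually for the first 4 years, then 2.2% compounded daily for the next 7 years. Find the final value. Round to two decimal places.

Phase 1: 244,550·(1 + 0.044)^4 ≈ 290,515.7364.
Phase 2: 290,515.7364·(1 + 0.022/365)^2555 ≈ 338,882.3862.

$338,882.39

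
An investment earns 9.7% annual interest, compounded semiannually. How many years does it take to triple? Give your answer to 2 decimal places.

11.60 years

(1 + 0.0485)^(2t) = 3.
2t = ln 3 / ln(1 + 0.0485) ≈ 1.0986/0.0473606 ≈ 23.1968.
t ≈ 11.5984.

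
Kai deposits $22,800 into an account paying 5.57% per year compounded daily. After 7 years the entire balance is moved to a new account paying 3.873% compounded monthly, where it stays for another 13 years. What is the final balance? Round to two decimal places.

Phase 1: 22,800·(1 + 0.0557/365)^2555 ≈ 33,670.7931.
Phase 2: 33,670.7931·(1 + 0.0032275)^156 ≈ 55,662.6868.

$55,662.69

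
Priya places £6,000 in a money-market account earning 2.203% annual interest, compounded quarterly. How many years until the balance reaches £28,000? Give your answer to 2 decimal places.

70.12 years

(1 + 0.0055075)^(4t) = 28,000/6,000 = 4.6667.
4t·ln(1 + 0.0055075) = ln(4.6667); 4t = 1.5404/0.00549239 ≈ 280.4690.
t ≈ 70.1173 years.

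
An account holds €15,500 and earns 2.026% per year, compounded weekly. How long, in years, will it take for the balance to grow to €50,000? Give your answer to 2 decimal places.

(1 + 0.000389615)^(52t) = 50,000/15,500 = 3.2258.
52t·ln(1 + 0.000389615) = ln(3.2258); 52t = 1.1712/0.00038954 ≈ 3006.5833.
t ≈ 57.8189 years.

57.82 years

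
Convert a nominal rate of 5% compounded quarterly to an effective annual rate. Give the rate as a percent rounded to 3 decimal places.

One year is 4 periods at 0.0125 each: (1 + 0.0125)^4 ≈ 1.050945.
EAR = 1.050945 − 1 ≈ 5.09453%.

5.095%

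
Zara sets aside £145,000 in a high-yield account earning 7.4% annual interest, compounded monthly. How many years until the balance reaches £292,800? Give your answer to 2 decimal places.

(1 + 0.00616667)^(12t) = 292,800/145,000 = 2.0193.
12t·ln(1 + 0.00616667) = ln(2.0193); 12t = 0.70276/0.00614773 ≈ 114.3115.
t ≈ 9.5260 years.

9.53 years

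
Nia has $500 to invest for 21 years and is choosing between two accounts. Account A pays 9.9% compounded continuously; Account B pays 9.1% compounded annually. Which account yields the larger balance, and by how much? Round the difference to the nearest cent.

A: e^(0.099·21) = e^2.079 ≈ 7.996468446, so 500 × 7.996468446 ≈ 3,998.2342.
B: (1 + 0.091)^21 ≈ 6.227586412, so 500 × 6.227586412 ≈ 3,113.7932.
Difference ≈ 884.4410 in favor of A.

Account A, by $884.44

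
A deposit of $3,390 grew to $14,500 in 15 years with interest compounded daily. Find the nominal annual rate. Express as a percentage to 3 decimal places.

The 5475-period growth factor is 14,500/3,390 = 4.27729.
r/365 = 4.27729^(1/5475) − 1 ≈ 0.000265482, so r ≈ 365·0.000265482 = 9.69008%.

9.690%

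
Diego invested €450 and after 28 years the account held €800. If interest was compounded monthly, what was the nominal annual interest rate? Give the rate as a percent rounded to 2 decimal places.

2.06%

(1 + r/12)^336 = 800/450 = 1.77778.
1 + r/12 = 1.77778^(1/336) ≈ 1.001714, so r/12 ≈ 0.00171386.
r ≈ 12·0.00171386 = 2.05663%.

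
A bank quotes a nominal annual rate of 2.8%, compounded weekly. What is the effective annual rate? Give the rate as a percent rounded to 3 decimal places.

2.839%

EAR = (1 + 2.8%/52)^52 − 1 = (1 + 0.000538462)^52 − 1.
(1 + 0.000538462)^52 ≈ 1.028388, so EAR ≈ 2.83879%.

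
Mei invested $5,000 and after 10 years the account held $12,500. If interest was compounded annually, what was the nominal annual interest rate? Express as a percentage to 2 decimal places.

9.60%

(1 + r)^10 = 12,500/5,000 = 2.5.
1 + r = 2.5^(1/10) ≈ 1.095958, so r ≈ 0.0959582.
r ≈ 9.59582%.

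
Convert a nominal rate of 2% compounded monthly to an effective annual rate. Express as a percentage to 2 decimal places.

2.02%

EAR = (1 + 2%/12)^12 − 1 = (1 + 0.00166667)^12 − 1.
(1 + 0.00166667)^12 ≈ 1.020184, so EAR ≈ 2.01844%.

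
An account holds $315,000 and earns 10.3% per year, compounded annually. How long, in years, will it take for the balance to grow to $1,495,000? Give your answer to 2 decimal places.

(1 + 0.103)^t = 1,495,000/315,000 = 4.746.
t·ln(1 + 0.103) = ln(4.746); t = 1.5573/0.0980337 ≈ 15.8854.

15.89 years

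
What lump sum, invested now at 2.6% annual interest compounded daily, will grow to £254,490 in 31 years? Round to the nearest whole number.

Growth factor = (1 + 0.026/365)^11315 ≈ 2.23887004526.
P = 254,490/2.23887004526 ≈ 113,668.9468.

£113,669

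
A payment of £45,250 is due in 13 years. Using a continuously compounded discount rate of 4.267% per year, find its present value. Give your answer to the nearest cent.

P = A·e^(−rt) = 45,250·e^(−0.55471).
e^(−0.55471) ≈ 0.57423876629, so P ≈ 25,984.3042.

£25,984.30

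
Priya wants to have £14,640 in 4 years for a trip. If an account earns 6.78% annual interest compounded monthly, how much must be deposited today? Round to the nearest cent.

£11,171.00

Periodic rate = 6.78%/12 = 0.00565; 48 periods.
P = 14,640/(1 + 0.00565)^48 ≈ 14,640/1.3105366812 ≈ 11,170.9960.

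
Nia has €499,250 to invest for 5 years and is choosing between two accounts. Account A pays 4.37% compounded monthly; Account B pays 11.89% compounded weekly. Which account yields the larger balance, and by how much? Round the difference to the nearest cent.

Account A growth factor: (1 + 0.0437/12)^60 ≈ 1.24371530196; balance ≈ 620,924.8645.
Account B growth factor: (1 + 0.1189/52)^260 ≈ 1.81089529433; balance ≈ 904,089.4757.
Account B is larger by 283,164.6112.

Account B, by €283,164.61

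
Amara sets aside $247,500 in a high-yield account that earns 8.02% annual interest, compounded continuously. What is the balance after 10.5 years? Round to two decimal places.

A = P·e^(rt) = 247,500·e^(0.0802·10.5) = 247,500·e^0.8421.
e^0.8421 ≈ 2.3212364586, so A ≈ 574,506.0235.

$574,506.02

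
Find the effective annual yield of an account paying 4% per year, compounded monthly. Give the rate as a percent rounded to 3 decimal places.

EAR = (1 + 4%/12)^12 − 1 = (1 + 0.00333333)^12 − 1.
(1 + 0.00333333)^12 ≈ 1.040742, so EAR ≈ 4.07415%.

4.074%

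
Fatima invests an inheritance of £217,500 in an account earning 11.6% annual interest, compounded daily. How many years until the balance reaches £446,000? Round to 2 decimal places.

(1 + 0.000317808)^(365t) = 446,000/217,500 = 2.0506.
365t·ln(1 + 0.000317808) = ln(2.0506); 365t = 0.71812/0.000317758 ≈ 2259.9611.
t ≈ 6.1917 years.

6.19 years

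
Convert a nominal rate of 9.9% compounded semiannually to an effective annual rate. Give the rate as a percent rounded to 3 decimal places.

10.145%

EAR = (1 + 9.9%/2)^2 − 1 = (1 + 0.0495)^2 − 1.
(1 + 0.0495)^2 ≈ 1.10145, so EAR ≈ 10.14503%.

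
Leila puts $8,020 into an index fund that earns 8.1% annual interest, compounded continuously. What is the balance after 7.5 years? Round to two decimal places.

$14,723.41

A = P·e^(rt) = 8,020·e^(0.081·7.5) = 8,020·e^0.6075.
e^0.6075 ≈ 1.8358360668, so A ≈ 14,723.4053.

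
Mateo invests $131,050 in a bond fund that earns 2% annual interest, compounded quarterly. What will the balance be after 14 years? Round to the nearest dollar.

Periodic rate = 2%/4 = 0.005; periods = 4·14 = 56.
A = 131,050·(1 + 0.005)^56 ≈ 131,050·1.32220701918 ≈ 173,275.2299.

$173,275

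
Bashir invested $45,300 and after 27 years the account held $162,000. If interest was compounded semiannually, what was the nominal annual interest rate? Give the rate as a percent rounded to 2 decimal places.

4.78%

(1 + r/2)^54 = 162,000/45,300 = 3.57616.
1 + r/2 = 3.57616^(1/54) ≈ 1.023879, so r/2 ≈ 0.0238786.
r ≈ 2·0.0238786 = 4.77572%.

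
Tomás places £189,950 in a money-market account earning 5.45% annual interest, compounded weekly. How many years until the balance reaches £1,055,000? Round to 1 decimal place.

31.5 years

We need (1 + 0.00104808)^(52t) = 5.5541, so 52t = ln 5.5541 / ln 1.001048 ≈ 1636.7439.
t ≈ 1636.7439/52 = 31.4758 years.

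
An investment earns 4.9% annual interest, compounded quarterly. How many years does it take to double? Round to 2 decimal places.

14.23 years

(1 + 0.01225)^(4t) = 2.
4t = ln 2 / ln(1 + 0.01225) ≈ 0.69315/0.0121756 ≈ 56.9293.
t ≈ 14.2323.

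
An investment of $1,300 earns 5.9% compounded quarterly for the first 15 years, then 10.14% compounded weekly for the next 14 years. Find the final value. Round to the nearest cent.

$12,924.42

After 15 years at 5.9%: 1,300 × 2.4073741862 ≈ 3,129.5864.
Then 14 years at 10.14%: 3,129.5864 × 4.1297533627 ≈ 12,924.4201.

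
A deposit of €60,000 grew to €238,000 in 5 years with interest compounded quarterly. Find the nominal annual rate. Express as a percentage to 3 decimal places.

28.530%

(1 + r/4)^20 = 238,000/60,000 = 3.96667.
1 + r/4 = 3.96667^(1/20) ≈ 1.071325, so r/4 ≈ 0.0713251.
r ≈ 4·0.0713251 = 28.53005%.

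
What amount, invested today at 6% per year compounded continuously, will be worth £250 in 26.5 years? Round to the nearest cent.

P = A·e^(−rt) = 250·e^(−1.59).
e^(−1.59) ≈ 0.203925612, so P ≈ 50.9814.

£50.98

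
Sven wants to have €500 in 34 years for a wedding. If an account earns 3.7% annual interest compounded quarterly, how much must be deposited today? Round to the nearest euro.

Periodic rate = 3.7%/4 = 0.00925; 136 periods.
P = 500/(1 + 0.00925)^136 ≈ 500/3.49809097 ≈ 142.9351.

€143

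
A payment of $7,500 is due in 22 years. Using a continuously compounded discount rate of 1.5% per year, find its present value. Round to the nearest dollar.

P = A·e^(−rt) = 7,500·e^(−0.33).
e^(−0.33) ≈ 0.7189237334, so P ≈ 5,391.9280.

$5,392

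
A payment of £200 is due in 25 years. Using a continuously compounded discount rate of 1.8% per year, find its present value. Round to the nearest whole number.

£128

P = A·e^(−rt) = 200·e^(−0.45).
e^(−0.45) ≈ 0.637628152, so P ≈ 127.5256.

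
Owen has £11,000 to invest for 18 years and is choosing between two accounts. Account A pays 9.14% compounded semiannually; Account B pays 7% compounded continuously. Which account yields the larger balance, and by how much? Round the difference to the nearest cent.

Account A growth factor: (1 + 0.0457)^36 ≈ 4.9963849174; balance ≈ 54,960.2341.
Account B growth factor: e^(0.07·18) = e^1.26 ≈ 3.5254214874; balance ≈ 38,779.6364.
Account A is larger by 16,180.5977.

Account A, by £16,180.60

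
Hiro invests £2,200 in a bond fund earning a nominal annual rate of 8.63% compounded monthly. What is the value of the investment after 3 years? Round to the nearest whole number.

£2,847

Growth factor = (1 + 0.0863/12)^36 ≈ 1.294304491.
A ≈ 2,200 × 1.294304491 ≈ 2,847.4699.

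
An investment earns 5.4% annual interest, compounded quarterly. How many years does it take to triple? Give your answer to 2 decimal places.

(1 + 0.0135)^(4t) = 3.
4t = ln 3 / ln(1 + 0.0135) ≈ 1.0986/0.0134097 ≈ 81.9268.
t ≈ 20.4817.

20.48 years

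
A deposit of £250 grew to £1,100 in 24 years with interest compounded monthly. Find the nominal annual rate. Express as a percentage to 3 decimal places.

6.189%

(1 + r/12)^288 = 1,100/250 = 4.4.
1 + r/12 = 4.4^(1/288) ≈ 1.005158, so r/12 ≈ 0.00515772.
r ≈ 12·0.00515772 = 6.18926%.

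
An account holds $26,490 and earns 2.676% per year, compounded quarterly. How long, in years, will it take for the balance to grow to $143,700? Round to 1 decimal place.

(1 + 0.00669)^(4t) = 143,700/26,490 = 5.4247.
4t·ln(1 + 0.00669) = ln(5.4247); 4t = 1.691/0.00666772 ≈ 253.6040.
t ≈ 63.4010 years.

63.4 years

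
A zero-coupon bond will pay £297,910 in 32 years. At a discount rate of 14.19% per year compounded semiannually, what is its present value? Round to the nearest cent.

Periodic rate = 14.19%/2 = 0.07095; 64 periods.
P = 297,910/(1 + 0.07095)^64 ≈ 297,910/80.3948984648 ≈ 3,705.5834.

£3,705.58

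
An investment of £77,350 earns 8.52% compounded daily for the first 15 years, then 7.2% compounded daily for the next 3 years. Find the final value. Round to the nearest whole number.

Phase 1: 77,350·(1 + 0.0852/365)^5475 ≈ 277,602.8352.
Phase 2: 277,602.8352·(1 + 0.072/365)^1095 ≈ 344,526.2003.

£344,526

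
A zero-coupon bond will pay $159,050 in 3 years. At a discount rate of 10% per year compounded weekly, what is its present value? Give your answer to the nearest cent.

Growth factor = (1 + 0.1/52)^156 ≈ 1.34946997973.
P = 159,050/1.34946997973 ≈ 117,861.0880.

$117,861.09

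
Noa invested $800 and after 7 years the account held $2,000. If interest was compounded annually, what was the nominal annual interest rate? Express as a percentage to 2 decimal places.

13.99%

The 7-period growth factor is 2,000/800 = 2.5.
r = 2.5^(1/7) − 1 ≈ 0.139852, i.e. 13.98523%.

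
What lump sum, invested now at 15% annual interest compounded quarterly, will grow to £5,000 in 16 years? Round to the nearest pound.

Growth factor = (1 + 0.0375)^64 ≈ 10.54966684.
P = 5,000/10.54966684 ≈ 473.9486.

£474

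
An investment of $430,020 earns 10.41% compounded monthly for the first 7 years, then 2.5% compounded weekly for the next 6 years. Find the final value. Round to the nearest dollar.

$1,032,102

Phase 1: 430,020·(1 + 0.008675)^84 ≈ 888,370.7299.
Phase 2: 888,370.7299·(1 + 0.025/52)^312 ≈ 1,032,102.3302.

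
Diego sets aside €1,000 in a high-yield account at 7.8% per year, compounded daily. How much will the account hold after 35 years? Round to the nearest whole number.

Growth factor = (1 + 0.078/365)^12775 ≈ 15.328415727.
A ≈ 1,000 × 15.328415727 ≈ 15,328.4157.

€15,328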